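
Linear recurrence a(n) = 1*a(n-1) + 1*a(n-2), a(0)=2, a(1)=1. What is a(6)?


Build bottom-up:
...a(4)=7, a(5)=11, a(6)=1*11+1*7=18


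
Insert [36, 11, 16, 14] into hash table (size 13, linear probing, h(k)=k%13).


Insertions: 36->slot 10; 11->slot 11; 16->slot 3; 14->slot 1
Table: [None, 14, None, 16, None, None, None, None, None, None, 36, 11, None]


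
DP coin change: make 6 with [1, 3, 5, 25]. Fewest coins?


dp[0]=0; dp[i]=1+min(dp[i-c] for c in coins)
...dp[1]=1, dp[2]=2, dp[3]=1, dp[4]=2, dp[5]=1, dp[6]=2
Minimum coins for 6 = 2


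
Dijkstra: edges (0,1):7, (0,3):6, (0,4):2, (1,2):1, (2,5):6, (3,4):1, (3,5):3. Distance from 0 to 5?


Dijkstra from 0:
Distances: {0: 0, 1: 7, 2: 8, 3: 3, 4: 2, 5: 6}
Shortest distance to 5 = 6, path = [0, 4, 3, 5]


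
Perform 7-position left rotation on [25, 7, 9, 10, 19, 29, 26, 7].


Left rotate by 7: [7, 25, 7, 9, 10, 19, 29, 26]


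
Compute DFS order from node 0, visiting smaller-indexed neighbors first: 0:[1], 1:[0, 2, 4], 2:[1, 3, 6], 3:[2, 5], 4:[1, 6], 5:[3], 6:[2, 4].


DFS stack-based: start with [0]
Visit order: [0, 1, 2, 3, 5, 6, 4]


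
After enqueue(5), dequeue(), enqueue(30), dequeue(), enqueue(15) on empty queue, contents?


enqueue(5) -> [5]
dequeue() returns 5 -> []
enqueue(30) -> [30]
dequeue() returns 30 -> []
enqueue(15) -> [15]
Final queue (front to back): [15]


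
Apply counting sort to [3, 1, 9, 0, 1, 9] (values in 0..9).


Count array: [1, 2, 0, 1, 0, 0, 0, 0, 0, 2]
Reconstruct: [0, 1, 1, 3, 9, 9]


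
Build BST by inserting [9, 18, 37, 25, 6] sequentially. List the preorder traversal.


Root = 9; build tree by BST insertion.
Preorder traversal: [9, 6, 18, 37, 25]


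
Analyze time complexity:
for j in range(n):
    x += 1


Per nesting level: O(n) = O(n)
Complexity: O(n)


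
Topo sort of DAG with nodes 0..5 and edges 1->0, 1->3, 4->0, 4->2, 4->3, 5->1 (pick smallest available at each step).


Kahn's algorithm, process smallest node first
Order: [4, 2, 5, 1, 0, 3]


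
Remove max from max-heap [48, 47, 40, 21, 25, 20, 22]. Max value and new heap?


Max = 48
Replace root with last, heapify down
Resulting heap: [47, 25, 40, 21, 22, 20]


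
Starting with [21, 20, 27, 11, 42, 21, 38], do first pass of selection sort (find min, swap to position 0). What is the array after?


After one pass: [11, 20, 27, 21, 42, 21, 38]


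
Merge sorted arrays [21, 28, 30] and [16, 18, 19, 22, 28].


Compare heads, take smaller each step.
Merged: [16, 18, 19, 21, 22, 28, 28, 30]


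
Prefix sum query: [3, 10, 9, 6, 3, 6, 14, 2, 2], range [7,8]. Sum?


Prefix sums: [0, 3, 13, 22, 28, 31, 37, 51, 53, 55]
Sum[7..8] = prefix[9] - prefix[7] = 55 - 51 = 4


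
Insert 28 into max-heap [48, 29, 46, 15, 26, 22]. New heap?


Append 28: [48, 29, 46, 15, 26, 22, 28]
Bubble up: no swaps needed
Result: [48, 29, 46, 15, 26, 22, 28]


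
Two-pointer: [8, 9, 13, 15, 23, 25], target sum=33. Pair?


Two pointers: lo=0, hi=5
Found pair: (8, 25) summing to 33


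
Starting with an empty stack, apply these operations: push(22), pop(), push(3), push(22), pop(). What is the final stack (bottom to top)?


push(22) -> [22]
pop() returns 22 -> []
push(3) -> [3]
push(22) -> [3, 22]
pop() returns 22 -> [3]
Final stack (bottom to top): [3]


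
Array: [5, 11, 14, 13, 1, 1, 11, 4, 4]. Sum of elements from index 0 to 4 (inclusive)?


Prefix sums: [0, 5, 16, 30, 43, 44, 45, 56, 60, 64]
Sum[0..4] = prefix[5] - prefix[0] = 44 - 0 = 44


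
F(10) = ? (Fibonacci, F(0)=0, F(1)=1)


F(n)=F(n-1)+F(n-2)
...F(8)=21, F(9)=34, F(10)=55


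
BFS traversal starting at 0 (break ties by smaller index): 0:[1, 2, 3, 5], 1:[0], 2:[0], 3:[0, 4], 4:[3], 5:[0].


BFS queue: start with [0]
Visit order: [0, 1, 2, 3, 5, 4]


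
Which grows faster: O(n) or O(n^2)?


linear grows slower than quadratic
O(n) is asymptotically smaller; O(n^2) grows faster


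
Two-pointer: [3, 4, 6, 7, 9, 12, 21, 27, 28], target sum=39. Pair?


Two pointers: lo=0, hi=8
Found pair: (12, 27) summing to 39


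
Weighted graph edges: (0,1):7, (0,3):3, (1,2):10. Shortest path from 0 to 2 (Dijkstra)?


Dijkstra from 0:
Distances: {0: 0, 1: 7, 2: 17, 3: 3}
Shortest distance to 2 = 17, path = [0, 1, 2]


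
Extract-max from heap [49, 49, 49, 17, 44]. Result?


Max = 49
Replace root with last, heapify down
Resulting heap: [49, 44, 49, 17]


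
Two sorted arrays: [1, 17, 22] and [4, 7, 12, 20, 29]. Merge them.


Compare heads, take smaller each step.
Merged: [1, 4, 7, 12, 17, 20, 22, 29]


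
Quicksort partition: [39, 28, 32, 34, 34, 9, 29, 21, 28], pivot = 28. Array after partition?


Elements <= 28 go left of pivot.
Result: [28, 9, 21, 28, 34, 39, 29, 32, 34], pivot at index 3


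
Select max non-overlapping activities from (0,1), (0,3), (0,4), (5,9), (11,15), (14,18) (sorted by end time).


Greedy: pick earliest-ending, then skip overlaps.
Selected (3 activities): [(0, 1), (5, 9), (11, 15)]


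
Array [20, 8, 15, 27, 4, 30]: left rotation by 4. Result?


Left rotate by 4: [4, 30, 20, 8, 15, 27]


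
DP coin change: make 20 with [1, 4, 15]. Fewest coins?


dp[0]=0; dp[i]=1+min(dp[i-c] for c in coins)
...dp[15]=1, dp[16]=2, dp[17]=3, dp[18]=4, dp[19]=2, dp[20]=3
Minimum coins for 20 = 3


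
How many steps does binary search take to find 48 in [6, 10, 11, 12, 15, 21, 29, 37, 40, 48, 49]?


Search for 48:
[0,10] mid=5 arr[5]=21
[6,10] mid=8 arr[8]=40
[9,10] mid=9 arr[9]=48
Total: 3 comparisons


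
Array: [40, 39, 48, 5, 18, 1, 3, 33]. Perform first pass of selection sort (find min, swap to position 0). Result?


After one pass: [1, 39, 48, 5, 18, 40, 3, 33]


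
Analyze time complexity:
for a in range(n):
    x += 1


Per nesting level: O(n) = O(n)
Complexity: O(n)


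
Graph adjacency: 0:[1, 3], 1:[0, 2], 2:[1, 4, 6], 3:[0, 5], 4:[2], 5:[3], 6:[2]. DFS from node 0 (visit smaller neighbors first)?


DFS stack-based: start with [0]
Visit order: [0, 1, 2, 4, 6, 3, 5]


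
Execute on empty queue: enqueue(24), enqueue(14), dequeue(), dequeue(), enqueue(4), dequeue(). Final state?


enqueue(24) -> [24]
enqueue(14) -> [24, 14]
dequeue() returns 24 -> [14]
dequeue() returns 14 -> []
enqueue(4) -> [4]
dequeue() returns 4 -> []
Final queue (front to back): []


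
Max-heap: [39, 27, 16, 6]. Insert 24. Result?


Append 24: [39, 27, 16, 6, 24]
Bubble up: no swaps needed
Result: [39, 27, 16, 6, 24]


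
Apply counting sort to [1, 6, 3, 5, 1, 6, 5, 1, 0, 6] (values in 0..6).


Count array: [1, 3, 0, 1, 0, 2, 3]
Reconstruct: [0, 1, 1, 1, 3, 5, 5, 6, 6, 6]


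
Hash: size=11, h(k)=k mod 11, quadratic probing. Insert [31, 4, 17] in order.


Insertions: 31->slot 9; 4->slot 4; 17->slot 6
Table: [None, None, None, None, 4, None, 17, None, None, 31, None]


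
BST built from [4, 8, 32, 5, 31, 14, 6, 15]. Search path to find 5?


BST root = 4
Search for 5: compare at each node
Path: [4, 8, 5]


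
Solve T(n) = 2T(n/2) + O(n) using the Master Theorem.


a=2, b=2, c=1. log_2(2)=1 = c=1. Case 2: O(n^c log n) = O(n log n)
Complexity: O(n log n)


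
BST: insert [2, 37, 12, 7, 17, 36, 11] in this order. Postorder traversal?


Root = 2; build tree by BST insertion.
Postorder traversal: [11, 7, 36, 17, 12, 37, 2]


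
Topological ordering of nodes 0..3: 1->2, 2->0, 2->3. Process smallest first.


Kahn's algorithm, process smallest node first
Order: [1, 2, 0, 3]


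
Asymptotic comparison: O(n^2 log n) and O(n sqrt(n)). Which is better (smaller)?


n^1.5 grows slower than n^2 log n
O(n sqrt(n)) is asymptotically smaller; O(n^2 log n) grows faster


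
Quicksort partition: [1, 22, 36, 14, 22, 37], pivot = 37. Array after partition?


Elements <= 37 go left of pivot.
Result: [1, 22, 36, 14, 22, 37], pivot at index 5


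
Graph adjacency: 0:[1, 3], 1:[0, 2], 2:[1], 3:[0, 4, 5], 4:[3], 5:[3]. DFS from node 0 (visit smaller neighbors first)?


DFS stack-based: start with [0]
Visit order: [0, 1, 2, 3, 4, 5]


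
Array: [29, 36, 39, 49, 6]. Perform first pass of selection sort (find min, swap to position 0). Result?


After one pass: [6, 36, 39, 49, 29]


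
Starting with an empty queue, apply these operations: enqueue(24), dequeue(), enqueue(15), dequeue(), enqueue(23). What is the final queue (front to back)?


enqueue(24) -> [24]
dequeue() returns 24 -> []
enqueue(15) -> [15]
dequeue() returns 15 -> []
enqueue(23) -> [23]
Final queue (front to back): [23]


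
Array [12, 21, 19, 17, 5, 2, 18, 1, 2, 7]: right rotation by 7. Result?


Right rotate by 7: [17, 5, 2, 18, 1, 2, 7, 12, 21, 19]


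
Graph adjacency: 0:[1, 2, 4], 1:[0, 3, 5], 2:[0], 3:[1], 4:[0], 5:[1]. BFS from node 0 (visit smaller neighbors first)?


BFS queue: start with [0]
Visit order: [0, 1, 2, 4, 3, 5]


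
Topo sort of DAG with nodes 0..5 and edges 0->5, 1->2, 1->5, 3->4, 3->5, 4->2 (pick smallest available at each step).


Kahn's algorithm, process smallest node first
Order: [0, 1, 3, 4, 2, 5]


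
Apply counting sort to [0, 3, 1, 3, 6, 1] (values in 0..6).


Count array: [1, 2, 0, 2, 0, 0, 1]
Reconstruct: [0, 1, 1, 3, 3, 6]


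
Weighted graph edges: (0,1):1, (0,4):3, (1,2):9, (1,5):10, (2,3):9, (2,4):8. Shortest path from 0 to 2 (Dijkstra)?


Dijkstra from 0:
Distances: {0: 0, 1: 1, 2: 10, 3: 19, 4: 3, 5: 11}
Shortest distance to 2 = 10, path = [0, 1, 2]


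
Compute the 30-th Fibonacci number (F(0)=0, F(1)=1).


F(n)=F(n-1)+F(n-2)
...F(28)=317811, F(29)=514229, F(30)=832040


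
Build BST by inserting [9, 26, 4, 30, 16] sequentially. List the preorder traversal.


Root = 9; build tree by BST insertion.
Preorder traversal: [9, 4, 26, 16, 30]


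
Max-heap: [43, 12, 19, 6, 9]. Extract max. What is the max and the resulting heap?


Max = 43
Replace root with last, heapify down
Resulting heap: [19, 12, 9, 6]


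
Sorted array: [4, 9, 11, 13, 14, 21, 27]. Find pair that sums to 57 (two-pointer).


Two pointers: lo=0, hi=6
No pair sums to 57


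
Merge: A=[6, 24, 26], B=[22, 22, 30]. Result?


Compare heads, take smaller each step.
Merged: [6, 22, 22, 24, 26, 30]


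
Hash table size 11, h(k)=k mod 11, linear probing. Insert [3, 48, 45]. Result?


Insertions: 3->slot 3; 48->slot 4; 45->slot 1
Table: [None, 45, None, 3, 48, None, None, None, None, None, None]


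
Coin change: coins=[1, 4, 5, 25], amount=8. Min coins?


dp[0]=0; dp[i]=1+min(dp[i-c] for c in coins)
...dp[3]=3, dp[4]=1, dp[5]=1, dp[6]=2, dp[7]=3, dp[8]=2
Minimum coins for 8 = 2


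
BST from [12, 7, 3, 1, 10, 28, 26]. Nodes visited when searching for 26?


BST root = 12
Search for 26: compare at each node
Path: [12, 28, 26]


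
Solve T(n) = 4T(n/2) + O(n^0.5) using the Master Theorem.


a=4, b=2, c=0.5. log_2(4)=2 > c=0.5. Case 1: O(n^log_b(a)) = O(n^2)
Complexity: O(n^2)


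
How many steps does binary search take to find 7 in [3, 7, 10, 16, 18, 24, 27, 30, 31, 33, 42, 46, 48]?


Search for 7:
[0,12] mid=6 arr[6]=27
[0,5] mid=2 arr[2]=10
[0,1] mid=0 arr[0]=3
[1,1] mid=1 arr[1]=7
Total: 4 comparisons


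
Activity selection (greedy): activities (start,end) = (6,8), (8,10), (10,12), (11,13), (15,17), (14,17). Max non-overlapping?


Greedy: pick earliest-ending, then skip overlaps.
Selected (4 activities): [(6, 8), (8, 10), (10, 12), (15, 17)]


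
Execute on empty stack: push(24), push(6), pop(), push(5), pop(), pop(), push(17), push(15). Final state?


push(24) -> [24]
push(6) -> [24, 6]
pop() returns 6 -> [24]
push(5) -> [24, 5]
pop() returns 5 -> [24]
pop() returns 24 -> []
push(17) -> [17]
push(15) -> [17, 15]
Final stack (bottom to top): [17, 15]


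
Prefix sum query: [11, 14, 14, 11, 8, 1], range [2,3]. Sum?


Prefix sums: [0, 11, 25, 39, 50, 58, 59]
Sum[2..3] = prefix[4] - prefix[2] = 50 - 25 = 25


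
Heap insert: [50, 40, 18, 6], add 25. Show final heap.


Append 25: [50, 40, 18, 6, 25]
Bubble up: no swaps needed
Result: [50, 40, 18, 6, 25]


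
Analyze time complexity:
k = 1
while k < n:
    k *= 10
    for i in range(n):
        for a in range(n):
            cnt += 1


Per nesting level: O(log n) * O(n) * O(n) = O(n^2 log n)
Complexity: O(n^2 log n)


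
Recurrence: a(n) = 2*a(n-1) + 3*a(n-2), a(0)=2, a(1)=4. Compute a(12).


Build bottom-up:
...a(10)=88574, a(11)=265720, a(12)=2*265720+3*88574=797162


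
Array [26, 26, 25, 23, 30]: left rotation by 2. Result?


Left rotate by 2: [25, 23, 30, 26, 26]


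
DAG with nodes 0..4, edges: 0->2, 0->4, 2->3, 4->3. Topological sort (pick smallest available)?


Kahn's algorithm, process smallest node first
Order: [0, 1, 2, 4, 3]


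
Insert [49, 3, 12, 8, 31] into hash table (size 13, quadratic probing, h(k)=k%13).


Insertions: 49->slot 10; 3->slot 3; 12->slot 12; 8->slot 8; 31->slot 5
Table: [None, None, None, 3, None, 31, None, None, 8, None, 49, None, 12]


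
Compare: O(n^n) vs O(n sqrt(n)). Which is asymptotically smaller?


n^1.5 grows slower than n^n
O(n sqrt(n)) is asymptotically smaller; O(n^n) grows faster


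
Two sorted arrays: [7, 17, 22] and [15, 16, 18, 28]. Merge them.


Compare heads, take smaller each step.
Merged: [7, 15, 16, 17, 18, 22, 28]


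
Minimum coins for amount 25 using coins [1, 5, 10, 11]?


dp[0]=0; dp[i]=1+min(dp[i-c] for c in coins)
...dp[20]=2, dp[21]=2, dp[22]=2, dp[23]=3, dp[24]=4, dp[25]=3
Minimum coins for 25 = 3


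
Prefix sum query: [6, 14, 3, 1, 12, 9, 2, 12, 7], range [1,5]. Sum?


Prefix sums: [0, 6, 20, 23, 24, 36, 45, 47, 59, 66]
Sum[1..5] = prefix[6] - prefix[1] = 45 - 6 = 39


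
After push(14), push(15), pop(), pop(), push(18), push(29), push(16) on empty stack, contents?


push(14) -> [14]
push(15) -> [14, 15]
pop() returns 15 -> [14]
pop() returns 14 -> []
push(18) -> [18]
push(29) -> [18, 29]
push(16) -> [18, 29, 16]
Final stack (bottom to top): [18, 29, 16]


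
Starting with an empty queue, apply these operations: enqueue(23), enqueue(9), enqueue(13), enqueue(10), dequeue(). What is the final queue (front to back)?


enqueue(23) -> [23]
enqueue(9) -> [23, 9]
enqueue(13) -> [23, 9, 13]
enqueue(10) -> [23, 9, 13, 10]
dequeue() returns 23 -> [9, 13, 10]
Final queue (front to back): [9, 13, 10]


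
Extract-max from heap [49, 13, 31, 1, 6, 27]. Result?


Max = 49
Replace root with last, heapify down
Resulting heap: [31, 13, 27, 1, 6]


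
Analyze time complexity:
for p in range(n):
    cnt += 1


Per nesting level: O(n) = O(n)
Complexity: O(n)


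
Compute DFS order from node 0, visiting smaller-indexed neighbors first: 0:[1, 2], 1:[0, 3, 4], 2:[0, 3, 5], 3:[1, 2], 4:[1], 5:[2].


DFS stack-based: start with [0]
Visit order: [0, 1, 3, 2, 5, 4]


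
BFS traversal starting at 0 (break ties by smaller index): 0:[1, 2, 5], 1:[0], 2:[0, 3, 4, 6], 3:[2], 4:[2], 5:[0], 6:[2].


BFS queue: start with [0]
Visit order: [0, 1, 2, 5, 3, 4, 6]


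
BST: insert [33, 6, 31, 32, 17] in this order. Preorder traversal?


Root = 33; build tree by BST insertion.
Preorder traversal: [33, 6, 31, 17, 32]


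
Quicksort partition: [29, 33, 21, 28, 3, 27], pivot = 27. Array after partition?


Elements <= 27 go left of pivot.
Result: [21, 3, 27, 28, 33, 29], pivot at index 2


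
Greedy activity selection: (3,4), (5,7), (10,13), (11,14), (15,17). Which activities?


Greedy: pick earliest-ending, then skip overlaps.
Selected (4 activities): [(3, 4), (5, 7), (10, 13), (15, 17)]


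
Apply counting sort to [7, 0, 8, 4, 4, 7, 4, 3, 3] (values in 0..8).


Count array: [1, 0, 0, 2, 3, 0, 0, 2, 1]
Reconstruct: [0, 3, 3, 4, 4, 4, 7, 7, 8]


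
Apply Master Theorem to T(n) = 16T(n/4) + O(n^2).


a=16, b=4, c=2. log_4(16)=2 = c=2. Case 2: O(n^c log n) = O(n^2 log n)
Complexity: O(n^2 log n)


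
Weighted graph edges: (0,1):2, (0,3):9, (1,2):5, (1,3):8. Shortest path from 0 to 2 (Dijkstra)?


Dijkstra from 0:
Distances: {0: 0, 1: 2, 2: 7, 3: 9}
Shortest distance to 2 = 7, path = [0, 1, 2]


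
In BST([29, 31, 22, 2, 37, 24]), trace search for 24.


BST root = 29
Search for 24: compare at each node
Path: [29, 22, 24]


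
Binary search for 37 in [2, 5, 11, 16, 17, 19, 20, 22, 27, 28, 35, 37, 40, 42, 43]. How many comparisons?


Search for 37:
[0,14] mid=7 arr[7]=22
[8,14] mid=11 arr[11]=37
Total: 2 comparisons


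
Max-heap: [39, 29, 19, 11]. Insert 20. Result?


Append 20: [39, 29, 19, 11, 20]
Bubble up: no swaps needed
Result: [39, 29, 19, 11, 20]


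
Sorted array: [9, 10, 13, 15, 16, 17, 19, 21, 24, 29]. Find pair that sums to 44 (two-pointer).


Two pointers: lo=0, hi=9
Found pair: (15, 29) summing to 44


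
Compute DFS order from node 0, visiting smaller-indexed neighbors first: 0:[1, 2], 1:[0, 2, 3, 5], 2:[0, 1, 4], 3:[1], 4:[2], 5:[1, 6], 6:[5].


DFS stack-based: start with [0]
Visit order: [0, 1, 2, 4, 3, 5, 6]


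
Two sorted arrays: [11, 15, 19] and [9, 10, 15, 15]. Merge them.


Compare heads, take smaller each step.
Merged: [9, 10, 11, 15, 15, 15, 19]


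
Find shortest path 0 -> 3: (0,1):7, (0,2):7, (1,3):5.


Dijkstra from 0:
Distances: {0: 0, 1: 7, 2: 7, 3: 12}
Shortest distance to 3 = 12, path = [0, 1, 3]


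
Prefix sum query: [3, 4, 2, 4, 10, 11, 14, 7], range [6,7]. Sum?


Prefix sums: [0, 3, 7, 9, 13, 23, 34, 48, 55]
Sum[6..7] = prefix[8] - prefix[6] = 55 - 34 = 21


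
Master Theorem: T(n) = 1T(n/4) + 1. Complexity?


a=1, b=4, c=0. log_4(1)=0 = c=0. Case 2: O(n^c log n) = O(log n)
Complexity: O(log n)


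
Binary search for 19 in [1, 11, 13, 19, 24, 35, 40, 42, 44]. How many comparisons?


Search for 19:
[0,8] mid=4 arr[4]=24
[0,3] mid=1 arr[1]=11
[2,3] mid=2 arr[2]=13
[3,3] mid=3 arr[3]=19
Total: 4 comparisons


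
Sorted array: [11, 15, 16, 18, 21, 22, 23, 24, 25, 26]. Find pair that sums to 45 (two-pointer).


Two pointers: lo=0, hi=9
Found pair: (21, 24) summing to 45


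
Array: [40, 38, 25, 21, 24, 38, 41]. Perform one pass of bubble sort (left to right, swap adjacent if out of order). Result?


After one pass: [38, 25, 21, 24, 38, 40, 41]


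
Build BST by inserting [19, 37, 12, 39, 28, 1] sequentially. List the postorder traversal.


Root = 19; build tree by BST insertion.
Postorder traversal: [1, 12, 28, 39, 37, 19]


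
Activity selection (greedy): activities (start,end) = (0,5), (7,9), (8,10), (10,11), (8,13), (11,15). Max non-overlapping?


Greedy: pick earliest-ending, then skip overlaps.
Selected (4 activities): [(0, 5), (7, 9), (10, 11), (11, 15)]


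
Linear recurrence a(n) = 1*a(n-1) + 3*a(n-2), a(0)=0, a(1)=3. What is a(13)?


Build bottom-up:
...a(11)=8049, a(12)=18480, a(13)=1*18480+3*8049=42627


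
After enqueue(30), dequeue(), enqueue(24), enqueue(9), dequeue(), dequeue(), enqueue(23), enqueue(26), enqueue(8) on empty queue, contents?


enqueue(30) -> [30]
dequeue() returns 30 -> []
enqueue(24) -> [24]
enqueue(9) -> [24, 9]
dequeue() returns 24 -> [9]
dequeue() returns 9 -> []
enqueue(23) -> [23]
enqueue(26) -> [23, 26]
enqueue(8) -> [23, 26, 8]
Final queue (front to back): [23, 26, 8]


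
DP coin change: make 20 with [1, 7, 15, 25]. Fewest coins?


dp[0]=0; dp[i]=1+min(dp[i-c] for c in coins)
...dp[15]=1, dp[16]=2, dp[17]=3, dp[18]=4, dp[19]=5, dp[20]=6
Minimum coins for 20 = 6


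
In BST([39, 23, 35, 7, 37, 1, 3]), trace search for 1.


BST root = 39
Search for 1: compare at each node
Path: [39, 23, 7, 1]


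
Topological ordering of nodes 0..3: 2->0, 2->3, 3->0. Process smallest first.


Kahn's algorithm, process smallest node first
Order: [1, 2, 3, 0]


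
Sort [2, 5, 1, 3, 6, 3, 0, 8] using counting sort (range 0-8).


Count array: [1, 1, 1, 2, 0, 1, 1, 0, 1]
Reconstruct: [0, 1, 2, 3, 3, 5, 6, 8]


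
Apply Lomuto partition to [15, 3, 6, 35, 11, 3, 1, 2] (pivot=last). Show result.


Elements <= 2 go left of pivot.
Result: [1, 2, 6, 35, 11, 3, 15, 3], pivot at index 1


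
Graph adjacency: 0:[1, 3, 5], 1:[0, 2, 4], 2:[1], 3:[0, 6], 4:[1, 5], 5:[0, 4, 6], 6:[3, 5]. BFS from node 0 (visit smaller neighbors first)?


BFS queue: start with [0]
Visit order: [0, 1, 3, 5, 2, 4, 6]


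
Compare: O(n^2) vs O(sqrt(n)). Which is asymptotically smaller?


sublinear grows slower than quadratic
O(sqrt(n)) is asymptotically smaller; O(n^2) grows faster


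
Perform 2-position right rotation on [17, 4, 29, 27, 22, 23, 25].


Right rotate by 2: [23, 25, 17, 4, 29, 27, 22]


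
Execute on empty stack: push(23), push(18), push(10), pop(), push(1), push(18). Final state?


push(23) -> [23]
push(18) -> [23, 18]
push(10) -> [23, 18, 10]
pop() returns 10 -> [23, 18]
push(1) -> [23, 18, 1]
push(18) -> [23, 18, 1, 18]
Final stack (bottom to top): [23, 18, 1, 18]


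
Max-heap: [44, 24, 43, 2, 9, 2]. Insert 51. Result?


Append 51: [44, 24, 43, 2, 9, 2, 51]
Bubble up: swap idx 6(51) with idx 2(43); swap idx 2(51) with idx 0(44)
Result: [51, 24, 44, 2, 9, 2, 43]


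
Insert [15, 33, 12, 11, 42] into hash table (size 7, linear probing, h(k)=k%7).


Insertions: 15->slot 1; 33->slot 5; 12->slot 6; 11->slot 4; 42->slot 0
Table: [42, 15, None, None, 11, 33, 12]


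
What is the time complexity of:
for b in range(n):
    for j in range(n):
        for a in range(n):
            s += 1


Per nesting level: O(n) * O(n) * O(n) = O(n^3)
Complexity: O(n^3)


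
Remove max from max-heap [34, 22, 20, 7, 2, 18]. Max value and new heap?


Max = 34
Replace root with last, heapify down
Resulting heap: [22, 18, 20, 7, 2]


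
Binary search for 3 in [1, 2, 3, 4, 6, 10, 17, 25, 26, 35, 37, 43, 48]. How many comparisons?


Search for 3:
[0,12] mid=6 arr[6]=17
[0,5] mid=2 arr[2]=3
Total: 2 comparisons


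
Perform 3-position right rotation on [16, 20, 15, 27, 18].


Right rotate by 3: [15, 27, 18, 16, 20]


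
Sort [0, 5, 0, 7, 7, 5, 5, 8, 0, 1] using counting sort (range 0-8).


Count array: [3, 1, 0, 0, 0, 3, 0, 2, 1]
Reconstruct: [0, 0, 0, 1, 5, 5, 5, 7, 7, 8]


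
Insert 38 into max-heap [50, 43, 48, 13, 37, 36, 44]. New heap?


Append 38: [50, 43, 48, 13, 37, 36, 44, 38]
Bubble up: swap idx 7(38) with idx 3(13)
Result: [50, 43, 48, 38, 37, 36, 44, 13]


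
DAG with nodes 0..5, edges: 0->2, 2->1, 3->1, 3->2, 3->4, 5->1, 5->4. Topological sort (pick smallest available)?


Kahn's algorithm, process smallest node first
Order: [0, 3, 2, 5, 1, 4]


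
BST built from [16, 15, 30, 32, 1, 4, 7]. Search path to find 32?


BST root = 16
Search for 32: compare at each node
Path: [16, 30, 32]


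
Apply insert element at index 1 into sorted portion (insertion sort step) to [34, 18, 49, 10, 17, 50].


After one pass: [18, 34, 49, 10, 17, 50]


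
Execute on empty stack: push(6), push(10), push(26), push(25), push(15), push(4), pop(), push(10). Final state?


push(6) -> [6]
push(10) -> [6, 10]
push(26) -> [6, 10, 26]
push(25) -> [6, 10, 26, 25]
push(15) -> [6, 10, 26, 25, 15]
push(4) -> [6, 10, 26, 25, 15, 4]
pop() returns 4 -> [6, 10, 26, 25, 15]
push(10) -> [6, 10, 26, 25, 15, 10]
Final stack (bottom to top): [6, 10, 26, 25, 15, 10]


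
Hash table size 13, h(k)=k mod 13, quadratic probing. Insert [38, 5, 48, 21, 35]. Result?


Insertions: 38->slot 12; 5->slot 5; 48->slot 9; 21->slot 8; 35->slot 10
Table: [None, None, None, None, None, 5, None, None, 21, 48, 35, None, 38]


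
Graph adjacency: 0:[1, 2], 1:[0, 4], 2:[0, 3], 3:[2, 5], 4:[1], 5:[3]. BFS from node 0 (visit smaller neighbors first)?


BFS queue: start with [0]
Visit order: [0, 1, 2, 4, 3, 5]


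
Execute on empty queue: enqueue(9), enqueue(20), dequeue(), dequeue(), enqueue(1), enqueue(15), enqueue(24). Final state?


enqueue(9) -> [9]
enqueue(20) -> [9, 20]
dequeue() returns 9 -> [20]
dequeue() returns 20 -> []
enqueue(1) -> [1]
enqueue(15) -> [1, 15]
enqueue(24) -> [1, 15, 24]
Final queue (front to back): [1, 15, 24]


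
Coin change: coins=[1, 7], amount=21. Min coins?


dp[0]=0; dp[i]=1+min(dp[i-c] for c in coins)
...dp[16]=4, dp[17]=5, dp[18]=6, dp[19]=7, dp[20]=8, dp[21]=3
Minimum coins for 21 = 3


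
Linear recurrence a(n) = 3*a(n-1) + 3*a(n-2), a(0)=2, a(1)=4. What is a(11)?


Build bottom-up:
...a(9)=197154, a(10)=747468, a(11)=3*747468+3*197154=2833866


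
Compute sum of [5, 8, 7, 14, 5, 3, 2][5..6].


Prefix sums: [0, 5, 13, 20, 34, 39, 42, 44]
Sum[5..6] = prefix[7] - prefix[5] = 44 - 39 = 5


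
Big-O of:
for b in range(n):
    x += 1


Per nesting level: O(n) = O(n)
Complexity: O(n)


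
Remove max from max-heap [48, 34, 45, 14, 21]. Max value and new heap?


Max = 48
Replace root with last, heapify down
Resulting heap: [45, 34, 21, 14]


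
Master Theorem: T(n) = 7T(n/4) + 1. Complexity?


a=7, b=4, c=0. log_4(7)=1.404 > c=0. Case 1: O(n^log_b(a)) = O(n^1.404)
Complexity: O(n^1.404)


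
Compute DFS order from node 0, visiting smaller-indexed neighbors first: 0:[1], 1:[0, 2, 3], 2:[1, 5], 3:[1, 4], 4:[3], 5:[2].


DFS stack-based: start with [0]
Visit order: [0, 1, 2, 5, 3, 4]


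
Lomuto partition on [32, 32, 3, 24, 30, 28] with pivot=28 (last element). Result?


Elements <= 28 go left of pivot.
Result: [3, 24, 28, 32, 30, 32], pivot at index 2


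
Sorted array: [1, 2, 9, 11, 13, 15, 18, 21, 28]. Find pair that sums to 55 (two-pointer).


Two pointers: lo=0, hi=8
No pair sums to 55


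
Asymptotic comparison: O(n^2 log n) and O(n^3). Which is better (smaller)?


n^2 log n grows slower than cubic
O(n^2 log n) is asymptotically smaller; O(n^3) grows faster


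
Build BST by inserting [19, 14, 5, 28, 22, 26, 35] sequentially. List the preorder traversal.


Root = 19; build tree by BST insertion.
Preorder traversal: [19, 14, 5, 28, 22, 26, 35]


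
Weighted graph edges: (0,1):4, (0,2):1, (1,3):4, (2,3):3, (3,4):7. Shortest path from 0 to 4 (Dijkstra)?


Dijkstra from 0:
Distances: {0: 0, 1: 4, 2: 1, 3: 4, 4: 11}
Shortest distance to 4 = 11, path = [0, 2, 3, 4]


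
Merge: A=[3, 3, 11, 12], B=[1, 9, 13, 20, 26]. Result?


Compare heads, take smaller each step.
Merged: [1, 3, 3, 9, 11, 12, 13, 20, 26]


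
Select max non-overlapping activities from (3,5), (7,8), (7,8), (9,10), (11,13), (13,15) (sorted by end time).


Greedy: pick earliest-ending, then skip overlaps.
Selected (5 activities): [(3, 5), (7, 8), (9, 10), (11, 13), (13, 15)]


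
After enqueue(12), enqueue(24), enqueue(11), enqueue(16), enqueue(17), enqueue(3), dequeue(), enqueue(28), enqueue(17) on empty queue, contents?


enqueue(12) -> [12]
enqueue(24) -> [12, 24]
enqueue(11) -> [12, 24, 11]
enqueue(16) -> [12, 24, 11, 16]
enqueue(17) -> [12, 24, 11, 16, 17]
enqueue(3) -> [12, 24, 11, 16, 17, 3]
dequeue() returns 12 -> [24, 11, 16, 17, 3]
enqueue(28) -> [24, 11, 16, 17, 3, 28]
enqueue(17) -> [24, 11, 16, 17, 3, 28, 17]
Final queue (front to back): [24, 11, 16, 17, 3, 28, 17]


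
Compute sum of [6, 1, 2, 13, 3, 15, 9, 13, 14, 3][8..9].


Prefix sums: [0, 6, 7, 9, 22, 25, 40, 49, 62, 76, 79]
Sum[8..9] = prefix[10] - prefix[8] = 79 - 62 = 17


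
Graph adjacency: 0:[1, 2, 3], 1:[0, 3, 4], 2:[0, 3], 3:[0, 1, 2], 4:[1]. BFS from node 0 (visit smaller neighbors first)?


BFS queue: start with [0]
Visit order: [0, 1, 2, 3, 4]


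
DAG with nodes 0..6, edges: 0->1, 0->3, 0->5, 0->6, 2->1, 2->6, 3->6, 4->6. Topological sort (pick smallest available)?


Kahn's algorithm, process smallest node first
Order: [0, 2, 1, 3, 4, 5, 6]


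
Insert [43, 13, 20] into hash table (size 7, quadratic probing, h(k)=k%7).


Insertions: 43->slot 1; 13->slot 6; 20->slot 0
Table: [20, 43, None, None, None, None, 13]


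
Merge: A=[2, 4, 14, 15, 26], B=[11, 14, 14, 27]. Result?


Compare heads, take smaller each step.
Merged: [2, 4, 11, 14, 14, 14, 15, 26, 27]


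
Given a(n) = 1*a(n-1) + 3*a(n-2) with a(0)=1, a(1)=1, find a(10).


Build bottom-up:
...a(8)=508, a(9)=1159, a(10)=1*1159+3*508=2683


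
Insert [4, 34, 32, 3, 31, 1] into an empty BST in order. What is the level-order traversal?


Root = 4; build tree by BST insertion.
Level-Order traversal: [4, 3, 34, 1, 32, 31]


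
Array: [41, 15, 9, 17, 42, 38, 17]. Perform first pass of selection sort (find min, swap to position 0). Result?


After one pass: [9, 15, 41, 17, 42, 38, 17]


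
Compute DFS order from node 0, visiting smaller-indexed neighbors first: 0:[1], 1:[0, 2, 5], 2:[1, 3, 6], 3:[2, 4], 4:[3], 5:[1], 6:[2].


DFS stack-based: start with [0]
Visit order: [0, 1, 2, 3, 4, 6, 5]


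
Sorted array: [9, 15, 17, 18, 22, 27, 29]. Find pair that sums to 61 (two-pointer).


Two pointers: lo=0, hi=6
No pair sums to 61


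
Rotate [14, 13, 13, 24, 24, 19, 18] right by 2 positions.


Right rotate by 2: [19, 18, 14, 13, 13, 24, 24]


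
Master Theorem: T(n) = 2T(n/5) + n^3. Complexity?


a=2, b=5, c=3. log_5(2)=0.431 < c=3. Case 3: O(n^c) = O(n^3)
Complexity: O(n^3)


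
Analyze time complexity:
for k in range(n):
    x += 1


Per nesting level: O(n) = O(n)
Complexity: O(n)


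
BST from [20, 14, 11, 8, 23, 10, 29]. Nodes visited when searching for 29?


BST root = 20
Search for 29: compare at each node
Path: [20, 23, 29]


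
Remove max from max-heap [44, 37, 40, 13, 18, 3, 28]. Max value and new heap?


Max = 44
Replace root with last, heapify down
Resulting heap: [40, 37, 28, 13, 18, 3]


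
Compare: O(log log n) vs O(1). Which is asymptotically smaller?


constant grows slower than double-logarithmic
O(1) is asymptotically smaller; O(log log n) grows faster


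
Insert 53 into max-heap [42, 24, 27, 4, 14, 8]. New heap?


Append 53: [42, 24, 27, 4, 14, 8, 53]
Bubble up: swap idx 6(53) with idx 2(27); swap idx 2(53) with idx 0(42)
Result: [53, 24, 42, 4, 14, 8, 27]


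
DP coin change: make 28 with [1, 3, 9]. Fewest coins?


dp[0]=0; dp[i]=1+min(dp[i-c] for c in coins)
...dp[23]=5, dp[24]=4, dp[25]=5, dp[26]=6, dp[27]=3, dp[28]=4
Minimum coins for 28 = 4


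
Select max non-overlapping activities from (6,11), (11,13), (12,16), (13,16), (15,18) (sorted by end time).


Greedy: pick earliest-ending, then skip overlaps.
Selected (3 activities): [(6, 11), (11, 13), (13, 16)]


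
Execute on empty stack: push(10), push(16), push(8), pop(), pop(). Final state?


push(10) -> [10]
push(16) -> [10, 16]
push(8) -> [10, 16, 8]
pop() returns 8 -> [10, 16]
pop() returns 16 -> [10]
Final stack (bottom to top): [10]


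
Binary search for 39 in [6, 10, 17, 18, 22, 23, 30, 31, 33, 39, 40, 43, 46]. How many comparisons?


Search for 39:
[0,12] mid=6 arr[6]=30
[7,12] mid=9 arr[9]=39
Total: 2 comparisons


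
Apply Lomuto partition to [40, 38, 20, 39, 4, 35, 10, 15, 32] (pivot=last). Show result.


Elements <= 32 go left of pivot.
Result: [20, 4, 10, 15, 32, 35, 40, 39, 38], pivot at index 4


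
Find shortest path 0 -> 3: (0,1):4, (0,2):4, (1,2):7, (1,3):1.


Dijkstra from 0:
Distances: {0: 0, 1: 4, 2: 4, 3: 5}
Shortest distance to 3 = 5, path = [0, 1, 3]


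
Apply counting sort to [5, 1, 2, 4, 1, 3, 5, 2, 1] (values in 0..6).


Count array: [0, 3, 2, 1, 1, 2, 0]
Reconstruct: [1, 1, 1, 2, 2, 3, 4, 5, 5]


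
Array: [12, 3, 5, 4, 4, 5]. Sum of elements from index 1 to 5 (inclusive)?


Prefix sums: [0, 12, 15, 20, 24, 28, 33]
Sum[1..5] = prefix[6] - prefix[1] = 33 - 12 = 21


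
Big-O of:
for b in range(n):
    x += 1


Per nesting level: O(n) = O(n)
Complexity: O(n)


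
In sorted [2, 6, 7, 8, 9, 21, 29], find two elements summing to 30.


Two pointers: lo=0, hi=6
Found pair: (9, 21) summing to 30


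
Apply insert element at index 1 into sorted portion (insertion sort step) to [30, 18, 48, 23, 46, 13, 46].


After one pass: [18, 30, 48, 23, 46, 13, 46]


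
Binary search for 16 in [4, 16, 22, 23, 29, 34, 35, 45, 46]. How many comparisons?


Search for 16:
[0,8] mid=4 arr[4]=29
[0,3] mid=1 arr[1]=16
Total: 2 comparisons


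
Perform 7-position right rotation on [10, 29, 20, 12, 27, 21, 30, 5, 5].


Right rotate by 7: [20, 12, 27, 21, 30, 5, 5, 10, 29]


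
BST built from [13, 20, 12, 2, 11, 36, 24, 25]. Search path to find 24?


BST root = 13
Search for 24: compare at each node
Path: [13, 20, 36, 24]


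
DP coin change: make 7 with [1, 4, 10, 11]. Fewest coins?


dp[0]=0; dp[i]=1+min(dp[i-c] for c in coins)
...dp[2]=2, dp[3]=3, dp[4]=1, dp[5]=2, dp[6]=3, dp[7]=4
Minimum coins for 7 = 4


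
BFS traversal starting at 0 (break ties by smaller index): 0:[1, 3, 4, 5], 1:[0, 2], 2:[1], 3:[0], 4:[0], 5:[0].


BFS queue: start with [0]
Visit order: [0, 1, 3, 4, 5, 2]


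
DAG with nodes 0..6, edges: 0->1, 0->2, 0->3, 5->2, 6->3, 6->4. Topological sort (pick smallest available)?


Kahn's algorithm, process smallest node first
Order: [0, 1, 5, 2, 6, 3, 4]


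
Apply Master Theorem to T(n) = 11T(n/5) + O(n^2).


a=11, b=5, c=2. log_5(11)=1.490 < c=2. Case 3: O(n^c) = O(n^2)
Complexity: O(n^2)


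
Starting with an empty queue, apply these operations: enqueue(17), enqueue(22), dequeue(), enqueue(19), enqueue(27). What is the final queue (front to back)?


enqueue(17) -> [17]
enqueue(22) -> [17, 22]
dequeue() returns 17 -> [22]
enqueue(19) -> [22, 19]
enqueue(27) -> [22, 19, 27]
Final queue (front to back): [22, 19, 27]


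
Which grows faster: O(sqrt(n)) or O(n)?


sublinear grows slower than linear
O(sqrt(n)) is asymptotically smaller; O(n) grows faster


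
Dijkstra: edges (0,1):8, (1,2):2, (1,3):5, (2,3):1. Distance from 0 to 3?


Dijkstra from 0:
Distances: {0: 0, 1: 8, 2: 10, 3: 11}
Shortest distance to 3 = 11, path = [0, 1, 2, 3]


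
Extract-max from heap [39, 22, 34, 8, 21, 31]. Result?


Max = 39
Replace root with last, heapify down
Resulting heap: [34, 22, 31, 8, 21]


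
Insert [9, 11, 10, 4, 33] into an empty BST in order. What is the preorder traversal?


Root = 9; build tree by BST insertion.
Preorder traversal: [9, 4, 11, 10, 33]


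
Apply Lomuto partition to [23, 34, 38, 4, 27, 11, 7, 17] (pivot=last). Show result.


Elements <= 17 go left of pivot.
Result: [4, 11, 7, 17, 27, 34, 38, 23], pivot at index 3


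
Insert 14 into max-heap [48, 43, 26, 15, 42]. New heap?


Append 14: [48, 43, 26, 15, 42, 14]
Bubble up: no swaps needed
Result: [48, 43, 26, 15, 42, 14]


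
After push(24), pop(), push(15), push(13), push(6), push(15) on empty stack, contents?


push(24) -> [24]
pop() returns 24 -> []
push(15) -> [15]
push(13) -> [15, 13]
push(6) -> [15, 13, 6]
push(15) -> [15, 13, 6, 15]
Final stack (bottom to top): [15, 13, 6, 15]


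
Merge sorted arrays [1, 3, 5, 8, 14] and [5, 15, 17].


Compare heads, take smaller each step.
Merged: [1, 3, 5, 5, 8, 14, 15, 17]


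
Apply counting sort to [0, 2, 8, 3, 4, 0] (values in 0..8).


Count array: [2, 0, 1, 1, 1, 0, 0, 0, 1]
Reconstruct: [0, 0, 2, 3, 4, 8]


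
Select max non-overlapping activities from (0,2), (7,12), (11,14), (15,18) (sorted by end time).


Greedy: pick earliest-ending, then skip overlaps.
Selected (3 activities): [(0, 2), (7, 12), (15, 18)]


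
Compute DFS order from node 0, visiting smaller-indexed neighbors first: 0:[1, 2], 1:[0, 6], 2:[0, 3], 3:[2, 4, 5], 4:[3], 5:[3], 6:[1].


DFS stack-based: start with [0]
Visit order: [0, 1, 6, 2, 3, 4, 5]


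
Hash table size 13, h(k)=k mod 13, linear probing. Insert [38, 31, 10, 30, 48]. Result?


Insertions: 38->slot 12; 31->slot 5; 10->slot 10; 30->slot 4; 48->slot 9
Table: [None, None, None, None, 30, 31, None, None, None, 48, 10, None, 38]


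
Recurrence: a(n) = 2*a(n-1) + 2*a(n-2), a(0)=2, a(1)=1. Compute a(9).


Build bottom-up:
...a(7)=808, a(8)=2208, a(9)=2*2208+2*808=6032


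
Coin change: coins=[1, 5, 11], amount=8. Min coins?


dp[0]=0; dp[i]=1+min(dp[i-c] for c in coins)
...dp[3]=3, dp[4]=4, dp[5]=1, dp[6]=2, dp[7]=3, dp[8]=4
Minimum coins for 8 = 4


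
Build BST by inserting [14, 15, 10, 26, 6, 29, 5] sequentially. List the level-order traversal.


Root = 14; build tree by BST insertion.
Level-Order traversal: [14, 10, 15, 6, 26, 5, 29]


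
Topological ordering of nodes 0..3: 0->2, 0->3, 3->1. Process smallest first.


Kahn's algorithm, process smallest node first
Order: [0, 2, 3, 1]


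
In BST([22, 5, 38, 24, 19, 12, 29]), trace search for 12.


BST root = 22
Search for 12: compare at each node
Path: [22, 5, 19, 12]


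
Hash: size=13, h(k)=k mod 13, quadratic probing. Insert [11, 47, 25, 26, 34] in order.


Insertions: 11->slot 11; 47->slot 8; 25->slot 12; 26->slot 0; 34->slot 9
Table: [26, None, None, None, None, None, None, None, 47, 34, None, 11, 25]


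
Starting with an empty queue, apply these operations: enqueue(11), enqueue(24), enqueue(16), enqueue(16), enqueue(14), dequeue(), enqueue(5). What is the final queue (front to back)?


enqueue(11) -> [11]
enqueue(24) -> [11, 24]
enqueue(16) -> [11, 24, 16]
enqueue(16) -> [11, 24, 16, 16]
enqueue(14) -> [11, 24, 16, 16, 14]
dequeue() returns 11 -> [24, 16, 16, 14]
enqueue(5) -> [24, 16, 16, 14, 5]
Final queue (front to back): [24, 16, 16, 14, 5]


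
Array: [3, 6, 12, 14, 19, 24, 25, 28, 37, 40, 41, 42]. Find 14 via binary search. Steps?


Search for 14:
[0,11] mid=5 arr[5]=24
[0,4] mid=2 arr[2]=12
[3,4] mid=3 arr[3]=14
Total: 3 comparisons


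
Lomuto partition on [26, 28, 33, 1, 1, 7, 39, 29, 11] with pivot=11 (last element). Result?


Elements <= 11 go left of pivot.
Result: [1, 1, 7, 11, 28, 33, 39, 29, 26], pivot at index 3


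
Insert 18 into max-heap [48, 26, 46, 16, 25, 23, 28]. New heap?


Append 18: [48, 26, 46, 16, 25, 23, 28, 18]
Bubble up: swap idx 7(18) with idx 3(16)
Result: [48, 26, 46, 18, 25, 23, 28, 16]


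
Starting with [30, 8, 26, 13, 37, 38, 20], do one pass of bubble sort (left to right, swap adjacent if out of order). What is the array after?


After one pass: [8, 26, 13, 30, 37, 20, 38]


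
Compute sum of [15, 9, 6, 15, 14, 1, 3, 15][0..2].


Prefix sums: [0, 15, 24, 30, 45, 59, 60, 63, 78]
Sum[0..2] = prefix[3] - prefix[0] = 30 - 0 = 30


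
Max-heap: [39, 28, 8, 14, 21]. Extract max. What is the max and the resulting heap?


Max = 39
Replace root with last, heapify down
Resulting heap: [28, 21, 8, 14]


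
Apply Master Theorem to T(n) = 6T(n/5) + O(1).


a=6, b=5, c=0. log_5(6)=1.113 > c=0. Case 1: O(n^log_b(a)) = O(n^1.113)
Complexity: O(n^1.113)


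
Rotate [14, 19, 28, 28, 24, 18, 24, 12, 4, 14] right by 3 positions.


Right rotate by 3: [12, 4, 14, 14, 19, 28, 28, 24, 18, 24]


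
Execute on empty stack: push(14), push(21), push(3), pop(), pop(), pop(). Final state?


push(14) -> [14]
push(21) -> [14, 21]
push(3) -> [14, 21, 3]
pop() returns 3 -> [14, 21]
pop() returns 21 -> [14]
pop() returns 14 -> []
Final stack (bottom to top): []


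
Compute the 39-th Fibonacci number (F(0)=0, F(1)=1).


F(n)=F(n-1)+F(n-2)
...F(37)=24157817, F(38)=39088169, F(39)=63245986


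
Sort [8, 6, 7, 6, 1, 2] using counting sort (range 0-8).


Count array: [0, 1, 1, 0, 0, 0, 2, 1, 1]
Reconstruct: [1, 2, 6, 6, 7, 8]


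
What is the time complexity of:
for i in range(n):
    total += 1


Per nesting level: O(n) = O(n)
Complexity: O(n)


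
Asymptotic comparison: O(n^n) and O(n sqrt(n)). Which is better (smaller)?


n^1.5 grows slower than n^n
O(n sqrt(n)) is asymptotically smaller; O(n^n) grows faster


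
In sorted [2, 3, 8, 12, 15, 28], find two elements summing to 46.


Two pointers: lo=0, hi=5
No pair sums to 46
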